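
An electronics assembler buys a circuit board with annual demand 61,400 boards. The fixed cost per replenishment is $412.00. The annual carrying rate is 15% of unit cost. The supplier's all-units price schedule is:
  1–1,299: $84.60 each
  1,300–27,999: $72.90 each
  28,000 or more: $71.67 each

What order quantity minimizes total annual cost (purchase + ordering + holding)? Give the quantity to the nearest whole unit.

Q* ≈ 2,151 boards

Holding cost per unit per year at price C is H = 0.15·C.
Evaluate total cost at each tier's feasible EOQ or, if the EOQ is below the tier, at the tier's minimum quantity.
Tier 1 ($84.60): EOQ = 1996.7 exceeds tier's upper bound 1299, so this tier is dominated.
EOQ at $72.90 = 2151.0 (feasible in tier 2): TC = 61,400×$72.90 + (61,400/2151.0)×412 + (2151.0/2)×0.15×$72.90 = $4,499,581.08.
EOQ at $71.67 = 2169.4 < 28000, so use break Q=28000: TC = 61,400×$71.67 + (61,400/28000.0)×412 + (28000.0/2)×0.15×$71.67 = $4,551,948.46.
Lowest total cost is $4,499,581.08 at Q = 2151.0.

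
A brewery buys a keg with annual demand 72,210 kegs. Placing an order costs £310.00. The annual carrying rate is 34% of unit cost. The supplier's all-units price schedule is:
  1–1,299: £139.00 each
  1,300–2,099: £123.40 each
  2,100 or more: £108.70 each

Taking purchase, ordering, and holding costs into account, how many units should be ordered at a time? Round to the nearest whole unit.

Holding cost per unit per year at price C is H = 0.34·C.
Candidates are each tier's EOQ (if it falls in that tier) and each price-break quantity.
EOQ at £139.00 = 973.3 (feasible in tier 1): TC = 72,210×£139.00 + (72,210/973.3)×310 + (973.3/2)×0.34×£139.00 = £10,083,188.26.
EOQ at £123.40 = 1033.0 < 1300, so use break Q=1300: TC = 72,210×£123.40 + (72,210/1300.0)×310 + (1300.0/2)×0.34×£123.40 = £8,955,204.71.
EOQ at £108.70 = 1100.6 < 2100, so use break Q=2100: TC = 72,210×£108.70 + (72,210/2100.0)×310 + (2100.0/2)×0.34×£108.70 = £7,898,692.47.
Lowest total cost is £7,898,692.47 at Q = 2100.0.

Q* ≈ 2,100 kegs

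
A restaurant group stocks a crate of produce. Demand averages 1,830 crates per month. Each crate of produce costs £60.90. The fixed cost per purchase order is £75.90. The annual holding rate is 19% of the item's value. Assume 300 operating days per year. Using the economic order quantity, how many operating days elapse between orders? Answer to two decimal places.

T ≈ 7.33 days

Annual demand D = 1,830 × 12 = 21,960.
Holding cost H = 0.19 × £60.90 = £11.5710 per unit per year.
The optimal lot size = √(2DS/H) = √(2 × 21,960 × 75.9 / 11.571) ≈ 536.74.
Cycle time = Q*/D × 300 = 536.74 / 21,960 × 300 ≈ 7.333 days.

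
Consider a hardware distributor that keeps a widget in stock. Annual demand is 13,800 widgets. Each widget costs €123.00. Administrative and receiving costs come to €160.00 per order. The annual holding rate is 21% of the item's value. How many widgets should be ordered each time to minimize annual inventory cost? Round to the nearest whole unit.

Q* ≈ 413 widgets

Holding cost H = 0.21 × €123.00 = €25.8300 per unit per year.
EOQ = √(2DS / H) = √(2 × 13,800 × 160 / 25.83).
= √(4,416,000 / 25.83) = √170,963.9954 ≈ 413.478.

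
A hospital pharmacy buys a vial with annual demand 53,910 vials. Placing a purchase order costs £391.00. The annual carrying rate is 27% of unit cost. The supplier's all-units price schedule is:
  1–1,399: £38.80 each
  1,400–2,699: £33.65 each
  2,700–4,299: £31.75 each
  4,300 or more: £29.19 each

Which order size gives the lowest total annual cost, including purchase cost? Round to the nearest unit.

Q* ≈ 4,300 vials

Holding cost per unit per year at price C is H = 0.27·C.
Candidates are each tier's EOQ (if it falls in that tier) and each price-break quantity.
Tier 1 (£38.80): EOQ = 2006.0 exceeds tier's upper bound 1399, so this tier is dominated.
EOQ at £33.65 = 2154.1 (feasible in tier 2): TC = 53,910×£33.65 + (53,910/2154.1)×391 + (2154.1/2)×0.27×£33.65 = £1,833,642.47.
EOQ at £31.75 = 2217.6 < 2700, so use break Q=2700: TC = 53,910×£31.75 + (53,910/2700.0)×391 + (2700.0/2)×0.27×£31.75 = £1,731,022.34.
EOQ at £29.19 = 2312.8 < 4300, so use break Q=4300: TC = 53,910×£29.19 + (53,910/4300.0)×391 + (4300.0/2)×0.27×£29.19 = £1,595,479.74.
Lowest total cost is £1,595,479.74 at Q = 4300.0.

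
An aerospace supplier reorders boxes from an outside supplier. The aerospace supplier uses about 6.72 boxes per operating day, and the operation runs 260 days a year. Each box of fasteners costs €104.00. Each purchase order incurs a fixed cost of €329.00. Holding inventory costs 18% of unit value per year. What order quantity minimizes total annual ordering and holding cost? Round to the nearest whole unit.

Annual demand D = 6.72 × 260 = 1,747.2.
Holding cost H = 0.18 × €104.00 = €18.7200 per unit per year.
EOQ = √(2DS / H) = √(2 × 1,747.2 × 329 / 18.72).
= √(1,149,657.6 / 18.72) = √61,413.3333 ≈ 247.817.

Q* ≈ 248 boxes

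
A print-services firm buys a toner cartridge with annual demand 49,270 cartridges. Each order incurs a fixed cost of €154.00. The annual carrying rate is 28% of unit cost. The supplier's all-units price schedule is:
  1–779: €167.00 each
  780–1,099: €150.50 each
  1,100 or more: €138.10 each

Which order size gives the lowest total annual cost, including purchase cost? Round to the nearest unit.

Holding cost per unit per year at price C is H = 0.28·C.
For each price level, check whether its EOQ is feasible; otherwise the best quantity at that price is the breakpoint.
EOQ at €167.00 = 569.7 (feasible in tier 1): TC = 49,270×€167.00 + (49,270/569.7)×154 + (569.7/2)×0.28×€167.00 = €8,254,728.14.
EOQ at €150.50 = 600.1 < 780, so use break Q=780: TC = 49,270×€150.50 + (49,270/780.0)×154 + (780.0/2)×0.28×€150.50 = €7,441,297.27.
EOQ at €138.10 = 626.5 < 1100, so use break Q=1100: TC = 49,270×€138.10 + (49,270/1100.0)×154 + (1100.0/2)×0.28×€138.10 = €6,832,352.20.
Lowest total cost is €6,832,352.20 at Q = 1100.0.

Q* ≈ 1,100 cartridges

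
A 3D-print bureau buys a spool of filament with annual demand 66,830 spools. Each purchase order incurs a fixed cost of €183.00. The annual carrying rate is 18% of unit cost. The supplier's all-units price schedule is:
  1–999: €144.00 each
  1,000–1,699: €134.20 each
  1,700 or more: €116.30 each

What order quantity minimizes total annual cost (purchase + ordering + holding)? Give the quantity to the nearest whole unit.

Holding cost per unit per year at price C is H = 0.18·C.
For each price level, check whether its EOQ is feasible; otherwise the best quantity at that price is the breakpoint.
EOQ at €144.00 = 971.4 (feasible in tier 1): TC = 66,830×€144.00 + (66,830/971.4)×183 + (971.4/2)×0.18×€144.00 = €9,648,699.31.
EOQ at €134.20 = 1006.3 (feasible in tier 2): TC = 66,830×€134.20 + (66,830/1006.3)×183 + (1006.3/2)×0.18×€134.20 = €8,992,893.42.
EOQ at €116.30 = 1080.9 < 1700, so use break Q=1700: TC = 66,830×€116.30 + (66,830/1700.0)×183 + (1700.0/2)×0.18×€116.30 = €7,797,316.95.
Lowest total cost is €7,797,316.95 at Q = 1700.0.

Q* ≈ 1,700 spools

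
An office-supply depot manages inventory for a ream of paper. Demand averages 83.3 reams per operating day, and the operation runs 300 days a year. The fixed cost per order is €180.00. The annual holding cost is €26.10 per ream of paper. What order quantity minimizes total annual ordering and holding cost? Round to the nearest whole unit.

Q* ≈ 587 reams

Annual demand D = 83.3 × 300 = 24,990.
EOQ = √(2DS / H) = √(2 × 24,990 × 180 / 26.1).
= √(8,996,400 / 26.1) = √344,689.6552 ≈ 587.103.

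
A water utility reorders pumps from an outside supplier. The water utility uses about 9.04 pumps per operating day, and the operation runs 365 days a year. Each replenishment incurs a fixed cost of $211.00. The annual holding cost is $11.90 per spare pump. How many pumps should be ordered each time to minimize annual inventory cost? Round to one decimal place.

Q* ≈ 342.1 pumps

Annual demand D = 9.04 × 365 = 3,299.6.
EOQ = √(2DS / H) = √(2 × 3,299.6 × 211 / 11.9).
= √(1,392,431.2 / 11.9) = √117,011.0252 ≈ 342.069.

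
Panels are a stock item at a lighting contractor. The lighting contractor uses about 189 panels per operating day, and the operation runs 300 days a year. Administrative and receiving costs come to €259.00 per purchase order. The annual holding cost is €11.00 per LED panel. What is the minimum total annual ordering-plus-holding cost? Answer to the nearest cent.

TC* ≈ €17,974.33

Annual demand D = 189 × 300 = 56,700.
EOQ = √(2DS/H) = √(2 × 56,700 × 259 / 11) ≈ 1634.03.
At Q*, ordering cost (D/Q*)S equals holding cost (Q*/2)H, each = √(DSH/2).
Minimum total = √(2DSH) = √(2 × 56,700 × 259 × 11) ≈ 17974.332.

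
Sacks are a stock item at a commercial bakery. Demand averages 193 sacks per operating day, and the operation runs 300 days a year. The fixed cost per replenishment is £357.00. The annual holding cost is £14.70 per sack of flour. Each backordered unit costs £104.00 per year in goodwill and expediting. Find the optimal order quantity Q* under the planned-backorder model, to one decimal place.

Q* ≈ 1,791.6 sacks

Annual demand D = 193 × 300 = 57,900.
With planned backorders, Q* = √(2DS/H) · √((H+B)/B).
√(2DS/H) = √(2 × 57,900 × 357 / 14.7) = 1676.987.
√((H+B)/B) = √((14.7+104)/104) = 1.0683.
Q* ≈ 1791.589.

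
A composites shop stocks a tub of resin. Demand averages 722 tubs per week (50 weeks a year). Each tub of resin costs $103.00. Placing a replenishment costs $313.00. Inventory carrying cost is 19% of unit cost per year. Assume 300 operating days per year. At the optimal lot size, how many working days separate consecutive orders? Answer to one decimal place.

T ≈ 8.9 days

Annual demand D = 722 × 50 = 36,100.
Holding cost H = 0.19 × $103.00 = $19.5700 per unit per year.
Q* = √(2DS/H) = √(2 × 36,100 × 313 / 19.57) ≈ 1074.60.
Cycle time = Q*/D × 300 = 1074.60 / 36,100 × 300 ≈ 8.930 days.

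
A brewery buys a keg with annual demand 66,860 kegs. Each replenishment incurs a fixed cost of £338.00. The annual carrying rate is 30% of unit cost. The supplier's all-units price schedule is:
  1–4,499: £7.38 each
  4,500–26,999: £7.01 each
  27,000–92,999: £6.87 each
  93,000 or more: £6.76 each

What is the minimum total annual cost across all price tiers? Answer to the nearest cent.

Holding cost per unit per year at price C is H = 0.30·C.
Evaluate total cost at each tier's feasible EOQ or, if the EOQ is below the tier, at the tier's minimum quantity.
Tier 1 (£7.38): EOQ = 4518.2 exceeds tier's upper bound 4499, so this tier is dominated.
EOQ at £7.01 = 4635.9 (feasible in tier 2): TC = 66,860×£7.01 + (66,860/4635.9)×338 + (4635.9/2)×0.30×£7.01 = £478,437.96.
EOQ at £6.87 = 4682.9 < 27000, so use break Q=27000: TC = 66,860×£6.87 + (66,860/27000.0)×338 + (27000.0/2)×0.30×£6.87 = £487,988.69.
EOQ at £6.76 = 4720.9 < 93000, so use break Q=93000: TC = 66,860×£6.76 + (66,860/93000.0)×338 + (93000.0/2)×0.30×£6.76 = £546,518.60.
Lowest total cost among the candidates is at Q = 4635.9.

TC* ≈ £478,437.96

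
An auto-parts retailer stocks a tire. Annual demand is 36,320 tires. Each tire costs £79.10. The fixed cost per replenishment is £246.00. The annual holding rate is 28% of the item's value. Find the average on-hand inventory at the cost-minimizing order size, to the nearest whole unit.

Average inventory ≈ 449 tires

Holding cost H = 0.28 × £79.10 = £22.1480 per unit per year.
EOQ = √(2DS/H) = √(2 × 36,320 × 246 / 22.148) ≈ 898.23.
Average inventory = Q*/2 ≈ 898.23 / 2 = 449.116.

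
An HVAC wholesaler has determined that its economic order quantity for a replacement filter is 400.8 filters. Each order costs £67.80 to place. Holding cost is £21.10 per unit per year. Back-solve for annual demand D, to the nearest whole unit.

D ≈ 24,996 filters per year

Invert the EOQ relation Q*² = 2DS/H.
From Q* = √(2DS/H): D = Q*²H / (2S) = 400.8² × 21.1 / (2 × 67.8) = 24996.442.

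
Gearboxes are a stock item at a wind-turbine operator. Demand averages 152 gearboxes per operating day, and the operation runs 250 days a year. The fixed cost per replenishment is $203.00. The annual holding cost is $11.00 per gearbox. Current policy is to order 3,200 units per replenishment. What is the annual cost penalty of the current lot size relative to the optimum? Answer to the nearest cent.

Annual demand D = 152 × 250 = 38,000.
EOQ = √(2DS/H) = √(2 × 38,000 × 203 / 11) ≈ 1184.29.
Cost at Q* = (D/Q*)S + (Q*/2)H = √(2DSH) ≈ $13,027.20.
Cost at Q = 3,200: (38,000/3,200)×203 + (3,200/2)×11 = $2,410.62 + $17,600.00 = $20,010.62.
Excess = $20,010.62 − $13,027.20 = $6,983.42.

Extra cost ≈ $6,983.42 per year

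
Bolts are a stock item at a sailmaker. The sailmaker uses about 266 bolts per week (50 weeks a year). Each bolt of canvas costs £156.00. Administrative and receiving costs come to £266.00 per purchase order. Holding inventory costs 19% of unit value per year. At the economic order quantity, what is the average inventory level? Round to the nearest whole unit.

Average inventory ≈ 244 bolts

Annual demand D = 266 × 50 = 13,300.
Holding cost H = 0.19 × £156.00 = £29.6400 per unit per year.
The optimal lot size = √(2DS/H) = √(2 × 13,300 × 266 / 29.64) ≈ 488.59.
Average inventory = Q*/2 ≈ 488.59 / 2 = 244.294.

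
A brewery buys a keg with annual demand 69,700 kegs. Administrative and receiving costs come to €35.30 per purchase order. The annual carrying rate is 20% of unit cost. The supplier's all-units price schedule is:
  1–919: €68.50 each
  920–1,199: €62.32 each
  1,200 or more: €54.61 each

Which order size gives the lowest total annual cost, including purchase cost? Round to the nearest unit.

Q* ≈ 1,200 kegs

Holding cost per unit per year at price C is H = 0.20·C.
For each price level, check whether its EOQ is feasible; otherwise the best quantity at that price is the breakpoint.
EOQ at €68.50 = 599.3 (feasible in tier 1): TC = 69,700×€68.50 + (69,700/599.3)×35.3 + (599.3/2)×0.20×€68.50 = €4,782,660.68.
EOQ at €62.32 = 628.3 < 920, so use break Q=920: TC = 69,700×€62.32 + (69,700/920.0)×35.3 + (920.0/2)×0.20×€62.32 = €4,352,111.80.
EOQ at €54.61 = 671.2 < 1200, so use break Q=1200: TC = 69,700×€54.61 + (69,700/1200.0)×35.3 + (1200.0/2)×0.20×€54.61 = €3,814,920.54.
Lowest total cost is €3,814,920.54 at Q = 1200.0.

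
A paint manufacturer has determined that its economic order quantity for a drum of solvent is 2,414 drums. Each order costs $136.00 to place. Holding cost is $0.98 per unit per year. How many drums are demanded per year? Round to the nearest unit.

Squaring Q* = √(2DS/H) gives Q*² = 2DS/H.
From Q* = √(2DS/H): D = Q*²H / (2S) = 2,414² × 0.98 / (2 × 136) = 20995.765.

D ≈ 20,996 drums per year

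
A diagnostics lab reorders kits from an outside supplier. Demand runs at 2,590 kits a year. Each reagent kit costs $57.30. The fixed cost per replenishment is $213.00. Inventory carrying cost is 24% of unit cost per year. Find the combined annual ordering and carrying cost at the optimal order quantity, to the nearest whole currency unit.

TC* ≈ $3,895

Holding cost H = 0.24 × $57.30 = $13.7520 per unit per year.
Q* = √(2DS/H) = √(2 × 2,590 × 213 / 13.752) ≈ 283.25.
At the optimum the two cost components are equal, so total cost = 2·(Q*/2)H = Q*·H.
Minimum total = √(2DSH) = √(2 × 2,590 × 213 × 13.752) ≈ 3895.270.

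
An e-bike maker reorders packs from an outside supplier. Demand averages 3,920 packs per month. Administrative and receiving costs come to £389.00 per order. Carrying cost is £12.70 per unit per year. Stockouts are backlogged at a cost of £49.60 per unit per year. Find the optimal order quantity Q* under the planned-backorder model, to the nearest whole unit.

Annual demand D = 3,920 × 12 = 47,040.
With planned backorders, Q* = √(2DS/H) · √((H+B)/B).
√(2DS/H) = √(2 × 47,040 × 389 / 12.7) = 1697.546.
√((H+B)/B) = √((12.7+49.6)/49.6) = 1.1207.
Q* ≈ 1902.501.

Q* ≈ 1,903 packs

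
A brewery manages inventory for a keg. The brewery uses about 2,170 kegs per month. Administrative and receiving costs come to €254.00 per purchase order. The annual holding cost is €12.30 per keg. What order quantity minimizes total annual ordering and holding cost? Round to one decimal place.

Q* ≈ 1,037.1 kegs

Annual demand D = 2,170 × 12 = 26,040.
EOQ = √(2DS / H) = √(2 × 26,040 × 254 / 12.3).
= √(13,228,320 / 12.3) = √1,075,473.1707 ≈ 1037.050.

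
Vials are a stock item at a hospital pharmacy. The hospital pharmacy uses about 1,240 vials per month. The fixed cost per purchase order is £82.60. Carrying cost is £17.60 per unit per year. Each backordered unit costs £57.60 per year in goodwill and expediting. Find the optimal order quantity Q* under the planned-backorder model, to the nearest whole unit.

Q* ≈ 427 vials

Annual demand D = 1,240 × 12 = 14,880.
With planned backorders, Q* = √(2DS/H) · √((H+B)/B).
√(2DS/H) = √(2 × 14,880 × 82.6 / 17.6) = 373.723.
√((H+B)/B) = √((17.6+57.6)/57.6) = 1.1426.
Q* ≈ 427.020.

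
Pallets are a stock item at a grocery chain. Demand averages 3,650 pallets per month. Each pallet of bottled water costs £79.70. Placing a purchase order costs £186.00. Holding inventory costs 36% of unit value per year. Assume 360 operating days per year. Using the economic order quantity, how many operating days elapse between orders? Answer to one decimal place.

T ≈ 6.2 days

Annual demand D = 3,650 × 12 = 43,800.
Holding cost H = 0.36 × £79.70 = £28.6920 per unit per year.
EOQ = √(2DS/H) = √(2 × 43,800 × 186 / 28.692) ≈ 753.58.
Cycle time = Q*/D × 360 = 753.58 / 43,800 × 360 ≈ 6.194 days.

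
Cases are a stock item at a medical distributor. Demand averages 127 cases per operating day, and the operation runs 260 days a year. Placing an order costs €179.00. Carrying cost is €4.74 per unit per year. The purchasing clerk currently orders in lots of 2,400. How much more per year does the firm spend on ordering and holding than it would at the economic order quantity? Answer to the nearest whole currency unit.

Annual demand D = 127 × 260 = 33,020.
EOQ = √(2DS/H) = √(2 × 33,020 × 179 / 4.74) ≈ 1579.21.
Cost at Q* = (D/Q*)S + (Q*/2)H = √(2DSH) ≈ €7,485.47.
Cost at Q = 2,400: (33,020/2,400)×179 + (2,400/2)×4.74 = €2,462.74 + €5,688.00 = €8,150.74.
Excess = €8,150.74 − €7,485.47 = €665.27.

Extra cost ≈ €665 per year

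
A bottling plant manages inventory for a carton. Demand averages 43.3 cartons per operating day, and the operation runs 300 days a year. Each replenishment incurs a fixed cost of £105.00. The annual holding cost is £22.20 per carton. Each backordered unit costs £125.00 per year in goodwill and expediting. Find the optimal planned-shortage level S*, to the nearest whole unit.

S* ≈ 57 cartons

Annual demand D = 43.3 × 300 = 12,990.
With planned backorders, Q* = √(2DS/H) · √((H+B)/B).
√(2DS/H) = √(2 × 12,990 × 105 / 22.2) = 350.540.
√((H+B)/B) = √((22.2+125)/125) = 1.0852.
Q* ≈ 380.397.
S* = Q* · H/(H+B) = 380.397 × 22.2/147.2 ≈ 57.370.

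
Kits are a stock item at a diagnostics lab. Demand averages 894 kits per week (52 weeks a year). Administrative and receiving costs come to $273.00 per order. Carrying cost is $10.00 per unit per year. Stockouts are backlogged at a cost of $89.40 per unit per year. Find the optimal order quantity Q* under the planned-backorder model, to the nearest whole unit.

Q* ≈ 1,680 kits

Annual demand D = 894 × 52 = 46,488.
With planned backorders, Q* = √(2DS/H) · √((H+B)/B).
√(2DS/H) = √(2 × 46,488 × 273 / 10) = 1593.187.
√((H+B)/B) = √((10+89.4)/89.4) = 1.0544.
Q* ≈ 1679.930.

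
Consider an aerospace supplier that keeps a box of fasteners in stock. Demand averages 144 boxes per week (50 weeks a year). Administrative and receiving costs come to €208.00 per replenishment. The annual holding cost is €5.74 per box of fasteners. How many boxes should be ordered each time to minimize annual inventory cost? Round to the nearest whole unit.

Q* ≈ 722 boxes

Annual demand D = 144 × 50 = 7,200.
EOQ = √(2DS / H) = √(2 × 7,200 × 208 / 5.74).
= √(2,995,200 / 5.74) = √521,811.8467 ≈ 722.365.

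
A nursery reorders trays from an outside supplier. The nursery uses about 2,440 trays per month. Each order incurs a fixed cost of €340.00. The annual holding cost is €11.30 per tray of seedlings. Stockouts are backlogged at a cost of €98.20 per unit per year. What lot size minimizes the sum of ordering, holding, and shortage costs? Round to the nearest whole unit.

Q* ≈ 1,402 trays

Annual demand D = 2,440 × 12 = 29,280.
With planned backorders, Q* = √(2DS/H) · √((H+B)/B).
√(2DS/H) = √(2 × 29,280 × 340 / 11.3) = 1327.397.
√((H+B)/B) = √((11.3+98.2)/98.2) = 1.0560.
Q* ≈ 1401.690.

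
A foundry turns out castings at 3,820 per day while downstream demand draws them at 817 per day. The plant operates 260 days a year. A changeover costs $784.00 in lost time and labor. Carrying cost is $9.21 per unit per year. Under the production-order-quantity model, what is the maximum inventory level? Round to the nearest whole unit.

Annual demand D = 817 × 260 = 212,420.
Production build-up factor (1 − d/p) = 1 − 817/3,820 = 0.7861.
Q* = √(2DS / (H(1 − d/p))) = √(2 × 212,420 × 784 / (9.21 × 0.7861)).
= √(333,074,560 / 7.2402) ≈ 6782.580.
Maximum inventory = Q*(1 − d/p) = 6782.580 × 0.7861 ≈ 5331.960.

I_max ≈ 5,332 castings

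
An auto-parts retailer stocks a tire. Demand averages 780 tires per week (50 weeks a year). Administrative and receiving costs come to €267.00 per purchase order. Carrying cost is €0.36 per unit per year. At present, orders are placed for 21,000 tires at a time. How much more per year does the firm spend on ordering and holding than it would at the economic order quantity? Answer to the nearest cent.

Annual demand D = 780 × 50 = 39,000.
EOQ = √(2DS/H) = √(2 × 39,000 × 267 / 0.36) ≈ 7605.92.
Cost at Q* = (D/Q*)S + (Q*/2)H = √(2DSH) ≈ €2,738.13.
Cost at Q = 21,000: (39,000/21,000)×267 + (21,000/2)×0.36 = €495.86 + €3,780.00 = €4,275.86.
Excess = €4,275.86 − €2,738.13 = €1,537.73.

Extra cost ≈ €1,537.73 per year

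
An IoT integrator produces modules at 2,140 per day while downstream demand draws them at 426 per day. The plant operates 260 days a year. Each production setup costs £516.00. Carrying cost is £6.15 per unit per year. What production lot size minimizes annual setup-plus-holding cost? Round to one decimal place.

Annual demand D = 426 × 260 = 110,760.
Production build-up factor (1 − d/p) = 1 − 426/2,140 = 0.8009.
Q* = √(2DS / (H(1 − d/p))) = √(2 × 110,760 × 516 / (6.15 × 0.8009)).
= √(114,304,320 / 4.9257) ≈ 4817.206.

Q* ≈ 4,817.2 modules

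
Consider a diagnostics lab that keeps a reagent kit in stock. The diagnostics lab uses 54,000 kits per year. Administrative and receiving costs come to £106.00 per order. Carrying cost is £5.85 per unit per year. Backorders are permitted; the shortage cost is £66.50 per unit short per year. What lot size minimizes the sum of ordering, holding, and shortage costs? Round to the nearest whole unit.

With planned backorders, Q* = √(2DS/H) · √((H+B)/B).
√(2DS/H) = √(2 × 54,000 × 106 / 5.85) = 1398.901.
√((H+B)/B) = √((5.85+66.5)/66.5) = 1.0431.
Q* ≈ 1459.134.

Q* ≈ 1,459 kits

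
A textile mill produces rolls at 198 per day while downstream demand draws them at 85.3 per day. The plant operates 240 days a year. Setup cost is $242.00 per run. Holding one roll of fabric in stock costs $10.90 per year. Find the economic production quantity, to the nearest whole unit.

Q* ≈ 1,264 rolls

Annual demand D = 85.3 × 240 = 20,472.
Production build-up factor (1 − d/p) = 1 − 85.3/198 = 0.5692.
Q* = √(2DS / (H(1 − d/p))) = √(2 × 20,472 × 242 / (10.9 × 0.5692)).
= √(9,908,448 / 6.2042) ≈ 1263.747.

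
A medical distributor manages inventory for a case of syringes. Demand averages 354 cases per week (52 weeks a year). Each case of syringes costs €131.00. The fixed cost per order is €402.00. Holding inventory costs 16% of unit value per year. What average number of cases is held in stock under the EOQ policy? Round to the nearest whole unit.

Average inventory ≈ 420 cases

Annual demand D = 354 × 52 = 18,408.
Holding cost H = 0.16 × €131.00 = €20.9600 per unit per year.
Q* = √(2DS/H) = √(2 × 18,408 × 402 / 20.96) ≈ 840.30.
Average inventory = Q*/2 ≈ 840.30 / 2 = 420.151.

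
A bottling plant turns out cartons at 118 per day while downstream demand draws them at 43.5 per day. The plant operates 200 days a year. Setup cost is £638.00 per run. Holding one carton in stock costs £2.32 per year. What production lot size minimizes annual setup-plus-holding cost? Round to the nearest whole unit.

Annual demand D = 43.5 × 200 = 8,700.
Production build-up factor (1 − d/p) = 1 − 43.5/118 = 0.6314.
Q* = √(2DS / (H(1 − d/p))) = √(2 × 8,700 × 638 / (2.32 × 0.6314)).
= √(11,101,200 / 1.4647) ≈ 2752.985.

Q* ≈ 2,753 cartons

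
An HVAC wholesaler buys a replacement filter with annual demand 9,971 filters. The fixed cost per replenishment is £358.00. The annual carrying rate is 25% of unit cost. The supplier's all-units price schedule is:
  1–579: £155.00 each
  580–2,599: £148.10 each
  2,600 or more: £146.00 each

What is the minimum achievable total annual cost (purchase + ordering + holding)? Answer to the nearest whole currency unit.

Holding cost per unit per year at price C is H = 0.25·C.
For each price level, check whether its EOQ is feasible; otherwise the best quantity at that price is the breakpoint.
EOQ at £155.00 = 429.2 (feasible in tier 1): TC = 9,971×£155.00 + (9,971/429.2)×358 + (429.2/2)×0.25×£155.00 = £1,562,137.66.
EOQ at £148.10 = 439.1 < 580, so use break Q=580: TC = 9,971×£148.10 + (9,971/580.0)×358 + (580.0/2)×0.25×£148.10 = £1,493,596.86.
EOQ at £146.00 = 442.3 < 2600, so use break Q=2600: TC = 9,971×£146.00 + (9,971/2600.0)×358 + (2600.0/2)×0.25×£146.00 = £1,504,588.93.
Lowest total cost among the candidates is at Q = 580.0.

TC* ≈ £1,493,597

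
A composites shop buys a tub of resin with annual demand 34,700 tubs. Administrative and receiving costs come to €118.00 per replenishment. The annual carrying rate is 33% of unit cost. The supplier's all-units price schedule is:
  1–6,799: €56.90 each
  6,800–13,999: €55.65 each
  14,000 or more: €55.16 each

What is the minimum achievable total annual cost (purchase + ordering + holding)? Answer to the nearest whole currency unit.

Holding cost per unit per year at price C is H = 0.33·C.
For each price level, check whether its EOQ is feasible; otherwise the best quantity at that price is the breakpoint.
EOQ at €56.90 = 660.4 (feasible in tier 1): TC = 34,700×€56.90 + (34,700/660.4)×118 + (660.4/2)×0.33×€56.90 = €1,986,830.35.
EOQ at €55.65 = 667.8 < 6800, so use break Q=6800: TC = 34,700×€55.65 + (34,700/6800.0)×118 + (6800.0/2)×0.33×€55.65 = €1,994,096.45.
EOQ at €55.16 = 670.7 < 14000, so use break Q=14000: TC = 34,700×€55.16 + (34,700/14000.0)×118 + (14000.0/2)×0.33×€55.16 = €2,041,764.07.
Lowest total cost among the candidates is at Q = 660.4.

TC* ≈ €1,986,830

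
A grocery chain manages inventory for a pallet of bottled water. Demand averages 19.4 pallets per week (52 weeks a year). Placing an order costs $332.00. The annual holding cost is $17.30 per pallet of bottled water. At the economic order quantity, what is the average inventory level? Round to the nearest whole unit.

Annual demand D = 19.4 × 52 = 1,008.8.
EOQ = √(2DS/H) = √(2 × 1,008.8 × 332 / 17.3) ≈ 196.77.
Average inventory = Q*/2 ≈ 196.77 / 2 = 98.386.

Average inventory ≈ 98 pallets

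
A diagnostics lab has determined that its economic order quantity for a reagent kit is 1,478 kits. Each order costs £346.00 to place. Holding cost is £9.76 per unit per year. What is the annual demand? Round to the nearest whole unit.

D ≈ 30,810 kits per year

The basic EOQ model gives Q* = √(2DS/H); rearrange for the unknown.
From Q* = √(2DS/H): D = Q*²H / (2S) = 1,478² × 9.76 / (2 × 346) = 30810.063.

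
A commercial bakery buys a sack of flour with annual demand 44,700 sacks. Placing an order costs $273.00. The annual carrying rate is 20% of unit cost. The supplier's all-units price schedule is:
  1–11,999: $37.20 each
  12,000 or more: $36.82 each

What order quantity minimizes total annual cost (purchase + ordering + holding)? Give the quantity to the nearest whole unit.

Holding cost per unit per year at price C is H = 0.20·C.
For each price level, check whether its EOQ is feasible; otherwise the best quantity at that price is the breakpoint.
EOQ at $37.20 = 1811.2 (feasible in tier 1): TC = 44,700×$37.20 + (44,700/1811.2)×273 + (1811.2/2)×0.20×$37.20 = $1,676,315.24.
EOQ at $36.82 = 1820.5 < 12000, so use break Q=12000: TC = 44,700×$36.82 + (44,700/12000.0)×273 + (12000.0/2)×0.20×$36.82 = $1,691,054.93.
Lowest total cost is $1,676,315.24 at Q = 1811.2.

Q* ≈ 1,811 sacks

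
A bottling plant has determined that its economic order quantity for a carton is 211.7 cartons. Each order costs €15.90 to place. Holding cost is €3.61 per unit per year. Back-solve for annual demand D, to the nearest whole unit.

The basic EOQ model gives Q* = √(2DS/H); rearrange for the unknown.
From Q* = √(2DS/H): D = Q*²H / (2S) = 211.7² × 3.61 / (2 × 15.9) = 5087.704.

D ≈ 5,088 cartons per year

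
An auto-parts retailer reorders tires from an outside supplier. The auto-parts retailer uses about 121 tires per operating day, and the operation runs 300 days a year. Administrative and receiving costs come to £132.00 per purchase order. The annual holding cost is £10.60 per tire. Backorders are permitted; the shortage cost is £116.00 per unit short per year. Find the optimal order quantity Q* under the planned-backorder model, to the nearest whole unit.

Annual demand D = 121 × 300 = 36,300.
With planned backorders, Q* = √(2DS/H) · √((H+B)/B).
√(2DS/H) = √(2 × 36,300 × 132 / 10.6) = 950.829.
√((H+B)/B) = √((10.6+116)/116) = 1.0447.
Q* ≈ 993.322.

Q* ≈ 993 tires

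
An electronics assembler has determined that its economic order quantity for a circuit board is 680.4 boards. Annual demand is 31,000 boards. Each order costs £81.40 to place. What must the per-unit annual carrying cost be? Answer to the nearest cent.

H ≈ £10.90

Squaring Q* = √(2DS/H) gives Q*² = 2DS/H.
From Q* = √(2DS/H): H = 2DS / Q*² = 2 × 31,000 × 81.4 / 680.4² = 10.9015.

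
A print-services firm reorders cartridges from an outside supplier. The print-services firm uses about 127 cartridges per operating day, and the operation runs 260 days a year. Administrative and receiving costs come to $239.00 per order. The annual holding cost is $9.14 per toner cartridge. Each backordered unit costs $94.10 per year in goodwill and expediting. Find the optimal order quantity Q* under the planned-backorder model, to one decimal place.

Q* ≈ 1,376.4 cartridges

Annual demand D = 127 × 260 = 33,020.
With planned backorders, Q* = √(2DS/H) · √((H+B)/B).
√(2DS/H) = √(2 × 33,020 × 239 / 9.14) = 1314.103.
√((H+B)/B) = √((9.14+94.1)/94.1) = 1.0474.
Q* ≈ 1376.444.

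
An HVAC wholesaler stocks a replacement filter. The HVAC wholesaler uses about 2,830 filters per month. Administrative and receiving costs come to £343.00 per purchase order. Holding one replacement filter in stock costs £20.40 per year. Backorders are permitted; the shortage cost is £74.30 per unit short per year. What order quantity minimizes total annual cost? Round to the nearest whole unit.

Q* ≈ 1,206 filters

Annual demand D = 2,830 × 12 = 33,960.
With planned backorders, Q* = √(2DS/H) · √((H+B)/B).
√(2DS/H) = √(2 × 33,960 × 343 / 20.4) = 1068.638.
√((H+B)/B) = √((20.4+74.3)/74.3) = 1.1290.
Q* ≈ 1206.456.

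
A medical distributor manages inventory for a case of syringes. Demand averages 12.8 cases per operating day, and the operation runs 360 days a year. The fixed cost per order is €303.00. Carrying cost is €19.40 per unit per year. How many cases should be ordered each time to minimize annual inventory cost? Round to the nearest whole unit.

Q* ≈ 379 cases

Annual demand D = 12.8 × 360 = 4,608.
EOQ = √(2DS / H) = √(2 × 4,608 × 303 / 19.4).
= √(2,792,448 / 19.4) = √143,940.6186 ≈ 379.395.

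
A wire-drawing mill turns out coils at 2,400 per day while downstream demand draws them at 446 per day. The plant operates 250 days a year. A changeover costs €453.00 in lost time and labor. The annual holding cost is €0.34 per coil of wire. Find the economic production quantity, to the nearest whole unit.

Annual demand D = 446 × 250 = 111,500.
Production build-up factor (1 − d/p) = 1 − 446/2,400 = 0.8142.
Q* = √(2DS / (H(1 − d/p))) = √(2 × 111,500 × 453 / (0.34 × 0.8142)).
= √(101,019,000 / 0.2768) ≈ 19103.169.

Q* ≈ 19,103 coils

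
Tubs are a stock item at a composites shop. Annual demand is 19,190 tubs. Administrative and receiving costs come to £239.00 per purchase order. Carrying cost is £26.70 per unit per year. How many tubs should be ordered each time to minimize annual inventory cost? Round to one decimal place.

EOQ = √(2DS / H) = √(2 × 19,190 × 239 / 26.7).
= √(9,172,820 / 26.7) = √343,551.3109 ≈ 586.133.

Q* ≈ 586.1 tubs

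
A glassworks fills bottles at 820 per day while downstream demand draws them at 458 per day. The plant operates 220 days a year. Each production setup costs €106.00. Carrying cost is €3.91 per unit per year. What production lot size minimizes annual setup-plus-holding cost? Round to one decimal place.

Annual demand D = 458 × 220 = 100,760.
Production build-up factor (1 − d/p) = 1 − 458/820 = 0.4415.
Q* = √(2DS / (H(1 − d/p))) = √(2 × 100,760 × 106 / (3.91 × 0.4415)).
= √(21,361,120 / 1.7261) ≈ 3517.842.

Q* ≈ 3,517.8 bottles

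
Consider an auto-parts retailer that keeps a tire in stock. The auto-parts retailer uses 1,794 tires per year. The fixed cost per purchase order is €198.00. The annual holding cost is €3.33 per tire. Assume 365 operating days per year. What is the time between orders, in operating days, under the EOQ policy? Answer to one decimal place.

EOQ = √(2DS/H) = √(2 × 1,794 × 198 / 3.33) ≈ 461.89.
Cycle time = Q*/D × 365 = 461.89 / 1,794 × 365 ≈ 93.974 days.

T ≈ 94.0 days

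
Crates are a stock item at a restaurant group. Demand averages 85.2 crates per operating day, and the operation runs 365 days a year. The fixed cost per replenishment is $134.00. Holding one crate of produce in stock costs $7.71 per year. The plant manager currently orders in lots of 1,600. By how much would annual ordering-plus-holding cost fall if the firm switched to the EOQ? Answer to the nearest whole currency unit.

Extra cost ≈ $756 per year

Annual demand D = 85.2 × 365 = 31,098.
EOQ = √(2DS/H) = √(2 × 31,098 × 134 / 7.71) ≈ 1039.70.
Cost at Q* = (D/Q*)S + (Q*/2)H = √(2DSH) ≈ $8,016.06.
Cost at Q = 1,600: (31,098/1,600)×134 + (1,600/2)×7.71 = $2,604.46 + $6,168.00 = $8,772.46.
Excess = $8,772.46 − $8,016.06 = $756.40.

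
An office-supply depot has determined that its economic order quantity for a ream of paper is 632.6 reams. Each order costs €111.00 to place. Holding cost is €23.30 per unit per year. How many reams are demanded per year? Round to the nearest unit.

Squaring Q* = √(2DS/H) gives Q*² = 2DS/H.
From Q* = √(2DS/H): D = Q*²H / (2S) = 632.6² × 23.3 / (2 × 111) = 42001.164.

D ≈ 42,001 reams per year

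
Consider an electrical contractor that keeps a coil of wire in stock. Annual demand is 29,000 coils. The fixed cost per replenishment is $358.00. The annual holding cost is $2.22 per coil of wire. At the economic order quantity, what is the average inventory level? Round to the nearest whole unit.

The optimal lot size = √(2DS/H) = √(2 × 29,000 × 358 / 2.22) ≈ 3058.29.
Average inventory = Q*/2 ≈ 3058.29 / 2 = 1529.146.

Average inventory ≈ 1,529 coils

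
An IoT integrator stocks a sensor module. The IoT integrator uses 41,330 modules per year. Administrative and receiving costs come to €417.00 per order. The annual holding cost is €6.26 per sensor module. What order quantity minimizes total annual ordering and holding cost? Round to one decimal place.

EOQ = √(2DS / H) = √(2 × 41,330 × 417 / 6.26).
= √(34,469,220 / 6.26) = √5,506,265.1757 ≈ 2346.543.

Q* ≈ 2,346.5 modules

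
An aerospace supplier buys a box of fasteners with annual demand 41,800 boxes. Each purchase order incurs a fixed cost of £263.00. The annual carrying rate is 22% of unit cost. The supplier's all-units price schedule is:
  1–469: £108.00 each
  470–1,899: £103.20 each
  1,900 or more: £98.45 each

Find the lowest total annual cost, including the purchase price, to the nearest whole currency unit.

TC* ≈ £4,141,572

Holding cost per unit per year at price C is H = 0.22·C.
Candidates are each tier's EOQ (if it falls in that tier) and each price-break quantity.
Tier 1 (£108.00): EOQ = 962.0 exceeds tier's upper bound 469, so this tier is dominated.
EOQ at £103.20 = 984.1 (feasible in tier 2): TC = 41,800×£103.20 + (41,800/984.1)×263 + (984.1/2)×0.22×£103.20 = £4,336,102.52.
EOQ at £98.45 = 1007.5 < 1900, so use break Q=1900: TC = 41,800×£98.45 + (41,800/1900.0)×263 + (1900.0/2)×0.22×£98.45 = £4,141,572.05.
Lowest total cost among the candidates is at Q = 1900.0.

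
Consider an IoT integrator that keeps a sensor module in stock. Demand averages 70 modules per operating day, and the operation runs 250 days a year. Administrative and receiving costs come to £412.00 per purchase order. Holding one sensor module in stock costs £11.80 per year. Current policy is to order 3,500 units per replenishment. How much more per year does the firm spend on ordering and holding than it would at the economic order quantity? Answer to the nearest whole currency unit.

Extra cost ≈ £9,666 per year

Annual demand D = 70 × 250 = 17,500.
EOQ = √(2DS/H) = √(2 × 17,500 × 412 / 11.8) ≈ 1105.46.
Cost at Q* = (D/Q*)S + (Q*/2)H = √(2DSH) ≈ £13,044.39.
Cost at Q = 3,500: (17,500/3,500)×412 + (3,500/2)×11.8 = £2,060.00 + £20,650.00 = £22,710.00.
Excess = £22,710.00 − £13,044.39 = £9,665.61.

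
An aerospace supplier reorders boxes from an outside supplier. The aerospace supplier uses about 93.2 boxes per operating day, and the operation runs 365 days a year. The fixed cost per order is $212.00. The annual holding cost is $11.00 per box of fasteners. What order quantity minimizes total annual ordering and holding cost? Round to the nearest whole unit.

Q* ≈ 1,145 boxes

Annual demand D = 93.2 × 365 = 34,018.
EOQ = √(2DS / H) = √(2 × 34,018 × 212 / 11).
= √(14,423,632 / 11) = √1,311,239.2727 ≈ 1145.094.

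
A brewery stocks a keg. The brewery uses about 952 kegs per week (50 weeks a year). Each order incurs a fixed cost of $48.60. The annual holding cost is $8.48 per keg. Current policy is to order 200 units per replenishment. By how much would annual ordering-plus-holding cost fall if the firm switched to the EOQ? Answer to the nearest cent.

Extra cost ≈ $6,151.05 per year

Annual demand D = 952 × 50 = 47,600.
EOQ = √(2DS/H) = √(2 × 47,600 × 48.6 / 8.48) ≈ 738.65.
Cost at Q* = (D/Q*)S + (Q*/2)H = √(2DSH) ≈ $6,263.75.
Cost at Q = 200: (47,600/200)×48.6 + (200/2)×8.48 = $11,566.80 + $848.00 = $12,414.80.
Excess = $12,414.80 − $6,263.75 = $6,151.05.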